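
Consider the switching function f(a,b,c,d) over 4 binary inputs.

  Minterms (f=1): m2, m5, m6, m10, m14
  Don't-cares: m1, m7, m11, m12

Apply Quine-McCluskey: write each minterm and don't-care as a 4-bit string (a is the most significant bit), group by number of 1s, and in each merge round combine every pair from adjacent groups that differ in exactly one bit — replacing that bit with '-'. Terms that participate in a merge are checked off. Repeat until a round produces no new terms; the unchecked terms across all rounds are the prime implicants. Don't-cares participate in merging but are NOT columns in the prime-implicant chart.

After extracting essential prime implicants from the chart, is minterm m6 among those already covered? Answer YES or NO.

Round 0: 0001✓ 0010✓ 0101✓ 0110✓ 0111✓ 1010✓ 1011✓ 1100✓ 1110✓
Round 1: -010✓ -110✓ 0-01 0-10✓ 01-1 011- 1-10✓ 101- 11-0
Round 2: --10
PIs = {--10, 0-01, 01-1, 011-, 101-, 11-0}
Coverage chart:
  m2: --10 ←essential
  m5: 0-01,01-1
  m6: --10,011-
  m10: --10,101-
  m14: --10,11-0
Essential: --10

YES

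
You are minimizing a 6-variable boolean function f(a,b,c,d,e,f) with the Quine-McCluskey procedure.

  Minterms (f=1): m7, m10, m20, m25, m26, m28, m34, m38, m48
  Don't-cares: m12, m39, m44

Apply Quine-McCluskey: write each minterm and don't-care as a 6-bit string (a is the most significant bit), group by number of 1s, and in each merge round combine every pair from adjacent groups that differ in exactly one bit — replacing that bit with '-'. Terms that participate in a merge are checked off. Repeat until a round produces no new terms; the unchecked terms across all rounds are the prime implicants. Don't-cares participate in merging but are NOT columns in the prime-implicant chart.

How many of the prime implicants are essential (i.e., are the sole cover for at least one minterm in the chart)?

[col 0] 000111*, 001010*, 001100*, 010100*, 011001, 011010*, 011100*, 100010*, 100110*, 100111*, 101100*, 110000
[col 1] -00111, -01100, 0-1010, 0-1100, 01-100, 100-10, 10011-
Prime implicants: -00111, -01100, 0-1010, 0-1100, 01-100, 011001, 100-10, 10011-, 110000
PI chart (minterm → PIs covering it):
  7 | -00111  (sole → essential)
  10 | 0-1010  (sole → essential)
  20 | 01-100  (sole → essential)
  25 | 011001  (sole → essential)
  26 | 0-1010  (sole → essential)
  28 | 0-1100,01-100
  34 | 100-10  (sole → essential)
  38 | 100-10,10011-
  48 | 110000  (sole → essential)
Essential prime implicants: -00111, 0-1010, 01-100, 011001, 100-10, 110000

6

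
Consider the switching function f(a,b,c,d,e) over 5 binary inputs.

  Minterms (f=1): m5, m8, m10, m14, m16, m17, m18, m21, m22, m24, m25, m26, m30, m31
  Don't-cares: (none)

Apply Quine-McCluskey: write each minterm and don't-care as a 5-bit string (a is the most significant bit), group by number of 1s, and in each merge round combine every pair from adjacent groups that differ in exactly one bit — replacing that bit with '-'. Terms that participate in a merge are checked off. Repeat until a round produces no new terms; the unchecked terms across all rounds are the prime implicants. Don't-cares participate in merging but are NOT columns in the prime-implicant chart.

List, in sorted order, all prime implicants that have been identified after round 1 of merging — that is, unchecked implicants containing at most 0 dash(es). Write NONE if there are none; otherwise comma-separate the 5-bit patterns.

Round 0: 00101✓ 01000✓ 01010✓ 01110✓ 10000✓ 10001✓ 10010✓ 10101✓ 10110✓ 11000✓ 11001✓ 11010✓ 11110✓ 11111✓
Round 1: -0101 -1000✓ -1010✓ -1110✓ 01-10✓ 010-0✓ 1-000✓ 1-001✓ 1-010✓ 1-110✓ 10-01 10-10✓ 100-0✓ 1000-✓ 11-10✓ 110-0✓ 1100-✓ 1111-
Round 2: -1-10 -10-0 1--10 1-0-0 1-00-
PIs = {-0101, -1-10, -10-0, 1--10, 1-0-0, 1-00-, 10-01, 1111-}

NONE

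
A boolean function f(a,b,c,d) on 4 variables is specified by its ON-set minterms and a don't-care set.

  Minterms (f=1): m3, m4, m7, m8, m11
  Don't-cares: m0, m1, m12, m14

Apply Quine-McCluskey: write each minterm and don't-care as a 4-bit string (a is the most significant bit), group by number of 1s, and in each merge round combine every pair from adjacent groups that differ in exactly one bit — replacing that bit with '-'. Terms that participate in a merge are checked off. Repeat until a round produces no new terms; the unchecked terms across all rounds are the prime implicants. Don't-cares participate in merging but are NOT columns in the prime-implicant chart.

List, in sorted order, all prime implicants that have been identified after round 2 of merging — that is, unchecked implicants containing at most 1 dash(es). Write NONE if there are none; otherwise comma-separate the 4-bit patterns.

-011, 0-11, 00-1, 000-, 11-0

size-2^0 implicants → 0000(✓)  0001(✓)  0011(✓)  0100(✓)  0111(✓)  1000(✓)  1011(✓)  1100(✓)  1110(✓)
size-2^1 implicants → -000(✓)  -011  -100(✓)  0-00(✓)  0-11  00-1  000-  1-00(✓)  11-0
size-2^2 implicants → --00
Unchecked terms (primes): --00, -011, 0-11, 00-1, 000-, 11-0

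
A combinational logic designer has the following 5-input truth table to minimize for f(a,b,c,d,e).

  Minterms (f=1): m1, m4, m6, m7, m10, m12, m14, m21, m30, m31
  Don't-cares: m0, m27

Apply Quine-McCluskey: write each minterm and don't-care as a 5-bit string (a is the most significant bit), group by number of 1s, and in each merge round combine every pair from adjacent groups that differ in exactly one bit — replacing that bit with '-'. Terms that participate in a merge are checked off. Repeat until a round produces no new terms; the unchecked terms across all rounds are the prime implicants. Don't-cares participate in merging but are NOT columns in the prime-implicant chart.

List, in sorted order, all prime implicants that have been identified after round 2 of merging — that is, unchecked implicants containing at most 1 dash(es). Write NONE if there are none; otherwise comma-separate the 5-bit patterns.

Round 0: 00000✓ 00001✓ 00100✓ 00110✓ 00111✓ 01010✓ 01100✓ 01110✓ 10101 11011✓ 11110✓ 11111✓
Round 1: -1110 0-100✓ 0-110✓ 00-00 0000- 001-0✓ 0011- 01-10 011-0✓ 11-11 1111-
Round 2: 0-1-0
PIs = {-1110, 0-1-0, 00-00, 0000-, 0011-, 01-10, 10101, 11-11, 1111-}

-1110, 00-00, 0000-, 0011-, 01-10, 10101, 11-11, 1111-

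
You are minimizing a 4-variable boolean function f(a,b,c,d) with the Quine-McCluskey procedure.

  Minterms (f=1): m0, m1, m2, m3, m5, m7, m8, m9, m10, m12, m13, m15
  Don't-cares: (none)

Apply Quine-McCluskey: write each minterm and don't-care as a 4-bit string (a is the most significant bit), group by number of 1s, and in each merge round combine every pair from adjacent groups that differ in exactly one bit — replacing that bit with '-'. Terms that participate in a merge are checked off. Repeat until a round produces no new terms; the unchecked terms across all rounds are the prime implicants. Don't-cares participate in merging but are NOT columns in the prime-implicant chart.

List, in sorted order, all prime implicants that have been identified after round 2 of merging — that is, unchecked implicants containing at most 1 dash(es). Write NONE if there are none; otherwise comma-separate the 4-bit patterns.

Round 0: 0000✓ 0001✓ 0010✓ 0011✓ 0101✓ 0111✓ 1000✓ 1001✓ 1010✓ 1100✓ 1101✓ 1111✓
Round 1: -000✓ -001✓ -010✓ -101✓ -111✓ 0-01✓ 0-11✓ 00-0✓ 00-1✓ 000-✓ 001-✓ 01-1✓ 1-00✓ 1-01✓ 10-0✓ 100-✓ 11-1✓ 110-✓
Round 2: --01 -0-0 -00- -1-1 0--1 00-- 1-0-
PIs = {--01, -0-0, -00-, -1-1, 0--1, 00--, 1-0-}

NONE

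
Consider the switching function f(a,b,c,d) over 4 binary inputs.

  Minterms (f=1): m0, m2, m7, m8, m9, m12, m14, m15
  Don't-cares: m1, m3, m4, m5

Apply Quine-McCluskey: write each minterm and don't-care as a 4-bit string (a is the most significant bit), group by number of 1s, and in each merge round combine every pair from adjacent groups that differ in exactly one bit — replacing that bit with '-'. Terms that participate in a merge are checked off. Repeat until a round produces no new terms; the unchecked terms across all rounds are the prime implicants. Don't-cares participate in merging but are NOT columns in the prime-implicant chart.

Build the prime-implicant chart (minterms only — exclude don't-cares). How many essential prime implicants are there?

2

[col 0] 0000*, 0001*, 0010*, 0011*, 0100*, 0101*, 0111*, 1000*, 1001*, 1100*, 1110*, 1111*
[col 1] -000*, -001*, -100*, -111, 0-00*, 0-01*, 0-11*, 00-0*, 00-1*, 000-*, 001-*, 01-1*, 010-*, 1-00*, 100-*, 11-0, 111-
[col 2] --00, -00-, 0--1, 0-0-, 00--
Prime implicants: --00, -00-, -111, 0--1, 0-0-, 00--, 11-0, 111-
PI chart (minterm → PIs covering it):
  0 | --00,-00-,0-0-,00--
  2 | 00--  (sole → essential)
  7 | -111,0--1
  8 | --00,-00-
  9 | -00-  (sole → essential)
  12 | --00,11-0
  14 | 11-0,111-
  15 | -111,111-
Essential prime implicants: -00-, 00--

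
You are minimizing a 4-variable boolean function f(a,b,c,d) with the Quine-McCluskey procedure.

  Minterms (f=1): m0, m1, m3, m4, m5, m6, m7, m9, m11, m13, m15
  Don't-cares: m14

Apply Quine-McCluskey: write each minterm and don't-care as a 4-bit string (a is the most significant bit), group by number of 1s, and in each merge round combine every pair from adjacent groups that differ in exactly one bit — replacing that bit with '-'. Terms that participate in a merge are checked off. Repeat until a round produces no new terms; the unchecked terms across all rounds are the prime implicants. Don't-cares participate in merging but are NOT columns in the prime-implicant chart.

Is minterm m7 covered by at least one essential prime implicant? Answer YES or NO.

size-2^0 implicants → 0000(✓)  0001(✓)  0011(✓)  0100(✓)  0101(✓)  0110(✓)  0111(✓)  1001(✓)  1011(✓)  1101(✓)  1110(✓)  1111(✓)
size-2^1 implicants → -001(✓)  -011(✓)  -101(✓)  -110(✓)  -111(✓)  0-00(✓)  0-01(✓)  0-11(✓)  00-1(✓)  000-(✓)  01-0(✓)  01-1(✓)  010-(✓)  011-(✓)  1-01(✓)  1-11(✓)  10-1(✓)  11-1(✓)  111-(✓)
size-2^2 implicants → --01(✓)  --11(✓)  -0-1(✓)  -1-1(✓)  -11-  0--1(✓)  0-0-  01--  1--1(✓)
size-2^3 implicants → ---1
Unchecked terms (primes): ---1, -11-, 0-0-, 01--
Minterm coverage:
  m0 ⊆ 0-0- [E]
  m1 ⊆ ---1,0-0-
  m3 ⊆ ---1 [E]
  m4 ⊆ 0-0-,01--
  m5 ⊆ ---1,0-0-,01--
  m6 ⊆ -11-,01--
  m7 ⊆ ---1,-11-,01--
  m9 ⊆ ---1 [E]
  m11 ⊆ ---1 [E]
  m13 ⊆ ---1 [E]
  m15 ⊆ ---1,-11-
E = {---1, 0-0-}

YES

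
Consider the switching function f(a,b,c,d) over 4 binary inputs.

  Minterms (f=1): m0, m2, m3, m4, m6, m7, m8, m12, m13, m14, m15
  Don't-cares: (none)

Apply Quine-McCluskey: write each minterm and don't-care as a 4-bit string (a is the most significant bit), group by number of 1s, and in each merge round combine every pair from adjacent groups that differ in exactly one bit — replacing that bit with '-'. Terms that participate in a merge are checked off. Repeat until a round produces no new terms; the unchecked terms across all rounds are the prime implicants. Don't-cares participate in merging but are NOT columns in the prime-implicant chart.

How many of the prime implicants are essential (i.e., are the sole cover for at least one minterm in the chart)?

3

size-2^0 implicants → 0000(✓)  0010(✓)  0011(✓)  0100(✓)  0110(✓)  0111(✓)  1000(✓)  1100(✓)  1101(✓)  1110(✓)  1111(✓)
size-2^1 implicants → -000(✓)  -100(✓)  -110(✓)  -111(✓)  0-00(✓)  0-10(✓)  0-11(✓)  00-0(✓)  001-(✓)  01-0(✓)  011-(✓)  1-00(✓)  11-0(✓)  11-1(✓)  110-(✓)  111-(✓)
size-2^2 implicants → --00  -1-0  -11-  0--0  0-1-  11--
Unchecked terms (primes): --00, -1-0, -11-, 0--0, 0-1-, 11--
Minterm coverage:
  m0 ⊆ --00,0--0
  m2 ⊆ 0--0,0-1-
  m3 ⊆ 0-1- [E]
  m4 ⊆ --00,-1-0,0--0
  m6 ⊆ -1-0,-11-,0--0,0-1-
  m7 ⊆ -11-,0-1-
  m8 ⊆ --00 [E]
  m12 ⊆ --00,-1-0,11--
  m13 ⊆ 11-- [E]
  m14 ⊆ -1-0,-11-,11--
  m15 ⊆ -11-,11--
E = {--00, 0-1-, 11--}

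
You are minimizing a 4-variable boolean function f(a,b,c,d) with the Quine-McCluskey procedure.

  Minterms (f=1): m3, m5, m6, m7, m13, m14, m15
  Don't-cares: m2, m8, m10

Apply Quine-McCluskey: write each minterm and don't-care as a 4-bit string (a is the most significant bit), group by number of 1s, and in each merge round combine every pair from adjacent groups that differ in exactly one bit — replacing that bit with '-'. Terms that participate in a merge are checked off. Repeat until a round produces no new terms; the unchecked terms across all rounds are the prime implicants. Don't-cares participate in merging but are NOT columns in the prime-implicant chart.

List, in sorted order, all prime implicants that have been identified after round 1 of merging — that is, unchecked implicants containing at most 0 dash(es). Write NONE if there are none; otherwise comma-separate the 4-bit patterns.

size-2^0 implicants → 0010(✓)  0011(✓)  0101(✓)  0110(✓)  0111(✓)  1000(✓)  1010(✓)  1101(✓)  1110(✓)  1111(✓)
size-2^1 implicants → -010(✓)  -101(✓)  -110(✓)  -111(✓)  0-10(✓)  0-11(✓)  001-(✓)  01-1(✓)  011-(✓)  1-10(✓)  10-0  11-1(✓)  111-(✓)
size-2^2 implicants → --10  -1-1  -11-  0-1-
Unchecked terms (primes): --10, -1-1, -11-, 0-1-, 10-0

NONE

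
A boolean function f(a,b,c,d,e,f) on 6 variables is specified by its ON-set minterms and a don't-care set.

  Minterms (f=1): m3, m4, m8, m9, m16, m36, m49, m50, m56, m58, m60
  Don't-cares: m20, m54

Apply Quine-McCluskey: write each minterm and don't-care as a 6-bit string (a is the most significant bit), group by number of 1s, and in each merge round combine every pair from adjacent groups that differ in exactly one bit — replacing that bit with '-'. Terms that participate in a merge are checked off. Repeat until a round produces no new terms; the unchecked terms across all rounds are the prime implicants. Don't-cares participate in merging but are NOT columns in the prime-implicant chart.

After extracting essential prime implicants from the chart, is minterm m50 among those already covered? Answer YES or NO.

Round 0: 000011 000100✓ 001000✓ 001001✓ 010000✓ 010100✓ 100100✓ 110001 110010✓ 110110✓ 111000✓ 111010✓ 111100✓
Round 1: -00100 0-0100 00100- 010-00 11-010 110-10 111-00 1110-0
PIs = {-00100, 0-0100, 000011, 00100-, 010-00, 11-010, 110-10, 110001, 111-00, 1110-0}
Coverage chart:
  m3: 000011 ←essential
  m4: -00100,0-0100
  m8: 00100- ←essential
  m9: 00100- ←essential
  m16: 010-00 ←essential
  m36: -00100 ←essential
  m49: 110001 ←essential
  m50: 11-010,110-10
  m56: 111-00,1110-0
  m58: 11-010,1110-0
  m60: 111-00 ←essential
Essential: -00100, 000011, 00100-, 010-00, 110001, 111-00

NO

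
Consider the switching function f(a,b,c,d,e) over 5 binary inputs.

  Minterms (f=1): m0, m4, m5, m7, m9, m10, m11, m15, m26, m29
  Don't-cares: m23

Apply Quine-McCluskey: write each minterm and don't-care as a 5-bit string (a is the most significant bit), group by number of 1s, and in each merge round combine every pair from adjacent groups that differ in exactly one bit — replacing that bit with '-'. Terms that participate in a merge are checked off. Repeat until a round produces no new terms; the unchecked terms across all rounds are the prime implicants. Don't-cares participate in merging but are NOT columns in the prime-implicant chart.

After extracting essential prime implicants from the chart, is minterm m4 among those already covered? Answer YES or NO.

YES

size-2^0 implicants → 00000(✓)  00100(✓)  00101(✓)  00111(✓)  01001(✓)  01010(✓)  01011(✓)  01111(✓)  10111(✓)  11010(✓)  11101
size-2^1 implicants → -0111  -1010  0-111  00-00  001-1  0010-  01-11  010-1  0101-
Unchecked terms (primes): -0111, -1010, 0-111, 00-00, 001-1, 0010-, 01-11, 010-1, 0101-, 11101
Minterm coverage:
  m0 ⊆ 00-00 [E]
  m4 ⊆ 00-00,0010-
  m5 ⊆ 001-1,0010-
  m7 ⊆ -0111,0-111,001-1
  m9 ⊆ 010-1 [E]
  m10 ⊆ -1010,0101-
  m11 ⊆ 01-11,010-1,0101-
  m15 ⊆ 0-111,01-11
  m26 ⊆ -1010 [E]
  m29 ⊆ 11101 [E]
E = {-1010, 00-00, 010-1, 11101}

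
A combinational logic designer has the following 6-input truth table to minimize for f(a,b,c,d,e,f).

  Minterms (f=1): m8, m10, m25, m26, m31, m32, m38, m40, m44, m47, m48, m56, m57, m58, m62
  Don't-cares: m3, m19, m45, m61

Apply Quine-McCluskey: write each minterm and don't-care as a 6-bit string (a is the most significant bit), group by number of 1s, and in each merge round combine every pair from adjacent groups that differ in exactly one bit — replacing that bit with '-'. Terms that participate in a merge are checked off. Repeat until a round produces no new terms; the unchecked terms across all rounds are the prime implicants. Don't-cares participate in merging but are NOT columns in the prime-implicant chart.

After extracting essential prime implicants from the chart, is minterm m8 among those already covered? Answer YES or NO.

Round 0: 000011✓ 001000✓ 001010✓ 010011✓ 011001✓ 011010✓ 011111 100000✓ 100110 101000✓ 101100✓ 101101✓ 101111✓ 110000✓ 111000✓ 111001✓ 111010✓ 111101✓ 111110✓
Round 1: -01000 -11001 -11010 0-0011 0-1010 0010-0 1-0000✓ 1-1000✓ 1-1101 10-000✓ 101-00 1011-1 10110- 11-000✓ 111-01 111-10 1110-0 11100-
Round 2: 1--000
PIs = {-01000, -11001, -11010, 0-0011, 0-1010, 0010-0, 011111, 1--000, 1-1101, 100110, 101-00, 1011-1, 10110-, 111-01, 111-10, 1110-0, 11100-}
Coverage chart:
  m8: -01000,0010-0
  m10: 0-1010,0010-0
  m25: -11001 ←essential
  m26: -11010,0-1010
  m31: 011111 ←essential
  m32: 1--000 ←essential
  m38: 100110 ←essential
  m40: -01000,1--000,101-00
  m44: 101-00,10110-
  m47: 1011-1 ←essential
  m48: 1--000 ←essential
  m56: 1--000,1110-0,11100-
  m57: -11001,111-01,11100-
  m58: -11010,111-10,1110-0
  m62: 111-10 ←essential
Essential: -11001, 011111, 1--000, 100110, 1011-1, 111-10

NO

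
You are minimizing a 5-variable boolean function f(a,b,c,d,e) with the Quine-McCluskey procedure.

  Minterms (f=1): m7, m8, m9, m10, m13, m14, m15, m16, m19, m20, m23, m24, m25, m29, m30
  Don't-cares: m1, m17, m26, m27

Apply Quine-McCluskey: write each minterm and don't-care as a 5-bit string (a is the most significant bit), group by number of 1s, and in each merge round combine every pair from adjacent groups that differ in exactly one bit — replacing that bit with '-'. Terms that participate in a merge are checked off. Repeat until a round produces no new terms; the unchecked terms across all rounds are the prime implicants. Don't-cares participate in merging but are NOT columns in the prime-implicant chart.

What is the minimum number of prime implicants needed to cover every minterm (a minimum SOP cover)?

6

size-2^0 implicants → 00001(✓)  00111(✓)  01000(✓)  01001(✓)  01010(✓)  01101(✓)  01110(✓)  01111(✓)  10000(✓)  10001(✓)  10011(✓)  10100(✓)  10111(✓)  11000(✓)  11001(✓)  11010(✓)  11011(✓)  11101(✓)  11110(✓)
size-2^1 implicants → -0001(✓)  -0111  -1000(✓)  -1001(✓)  -1010(✓)  -1101(✓)  -1110(✓)  0-001(✓)  0-111  01-01(✓)  01-10(✓)  010-0(✓)  0100-(✓)  011-1  0111-  1-000(✓)  1-001(✓)  1-011(✓)  10-00  10-11  100-1(✓)  1000-(✓)  11-01(✓)  11-10(✓)  110-0(✓)  110-1(✓)  1100-(✓)  1101-(✓)
size-2^2 implicants → --001  -1-01  -1-10  -10-0  -100-  1-0-1  1-00-  110--
Unchecked terms (primes): --001, -0111, -1-01, -1-10, -10-0, -100-, 0-111, 011-1, 0111-, 1-0-1, 1-00-, 10-00, 10-11, 110--
Minterm coverage:
  m7 ⊆ -0111,0-111
  m8 ⊆ -10-0,-100-
  m9 ⊆ --001,-1-01,-100-
  m10 ⊆ -1-10,-10-0
  m13 ⊆ -1-01,011-1
  m14 ⊆ -1-10,0111-
  m15 ⊆ 0-111,011-1,0111-
  m16 ⊆ 1-00-,10-00
  m19 ⊆ 1-0-1,10-11
  m20 ⊆ 10-00 [E]
  m23 ⊆ -0111,10-11
  m24 ⊆ -10-0,-100-,1-00-,110--
  m25 ⊆ --001,-1-01,-100-,1-0-1,1-00-,110--
  m29 ⊆ -1-01 [E]
  m30 ⊆ -1-10 [E]
E = {-1-01, -1-10, 10-00}
Petrick residual → -10-0, 0-111, 10-11
Cover = bd'e + bde' + bc'e' + a'cde + ab'd'e' + ab'de  |cover|=6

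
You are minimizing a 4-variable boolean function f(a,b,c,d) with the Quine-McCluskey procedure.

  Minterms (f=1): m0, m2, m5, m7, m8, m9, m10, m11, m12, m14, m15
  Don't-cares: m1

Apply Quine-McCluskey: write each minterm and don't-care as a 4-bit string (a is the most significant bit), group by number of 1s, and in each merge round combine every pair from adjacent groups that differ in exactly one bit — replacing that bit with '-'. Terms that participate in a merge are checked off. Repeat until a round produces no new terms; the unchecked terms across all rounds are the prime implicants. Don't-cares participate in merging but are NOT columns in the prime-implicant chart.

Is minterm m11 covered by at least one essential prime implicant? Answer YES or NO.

NO

size-2^0 implicants → 0000(✓)  0001(✓)  0010(✓)  0101(✓)  0111(✓)  1000(✓)  1001(✓)  1010(✓)  1011(✓)  1100(✓)  1110(✓)  1111(✓)
size-2^1 implicants → -000(✓)  -001(✓)  -010(✓)  -111  0-01  00-0(✓)  000-(✓)  01-1  1-00(✓)  1-10(✓)  1-11(✓)  10-0(✓)  10-1(✓)  100-(✓)  101-(✓)  11-0(✓)  111-(✓)
size-2^2 implicants → -0-0  -00-  1--0  1-1-  10--
Unchecked terms (primes): -0-0, -00-, -111, 0-01, 01-1, 1--0, 1-1-, 10--
Minterm coverage:
  m0 ⊆ -0-0,-00-
  m2 ⊆ -0-0 [E]
  m5 ⊆ 0-01,01-1
  m7 ⊆ -111,01-1
  m8 ⊆ -0-0,-00-,1--0,10--
  m9 ⊆ -00-,10--
  m10 ⊆ -0-0,1--0,1-1-,10--
  m11 ⊆ 1-1-,10--
  m12 ⊆ 1--0 [E]
  m14 ⊆ 1--0,1-1-
  m15 ⊆ -111,1-1-
E = {-0-0, 1--0}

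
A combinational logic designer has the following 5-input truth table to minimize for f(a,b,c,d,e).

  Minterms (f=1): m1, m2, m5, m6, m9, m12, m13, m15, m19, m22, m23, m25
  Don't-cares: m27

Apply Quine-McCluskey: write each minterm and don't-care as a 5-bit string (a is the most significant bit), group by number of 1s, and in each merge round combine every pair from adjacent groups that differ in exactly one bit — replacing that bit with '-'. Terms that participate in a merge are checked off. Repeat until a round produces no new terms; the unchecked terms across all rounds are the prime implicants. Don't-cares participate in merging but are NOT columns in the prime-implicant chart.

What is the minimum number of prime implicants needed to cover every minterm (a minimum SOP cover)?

[col 0] 00001*, 00010*, 00101*, 00110*, 01001*, 01100*, 01101*, 01111*, 10011*, 10110*, 10111*, 11001*, 11011*
[col 1] -0110, -1001, 0-001*, 0-101*, 00-01*, 00-10, 01-01*, 011-1, 0110-, 1-011, 10-11, 1011-, 110-1
[col 2] 0--01
Prime implicants: -0110, -1001, 0--01, 00-10, 011-1, 0110-, 1-011, 10-11, 1011-, 110-1
PI chart (minterm → PIs covering it):
  1 | 0--01  (sole → essential)
  2 | 00-10  (sole → essential)
  5 | 0--01  (sole → essential)
  6 | -0110,00-10
  9 | -1001,0--01
  12 | 0110-  (sole → essential)
  13 | 0--01,011-1,0110-
  15 | 011-1  (sole → essential)
  19 | 1-011,10-11
  22 | -0110,1011-
  23 | 10-11,1011-
  25 | -1001,110-1
Essential prime implicants: 0--01, 00-10, 011-1, 0110-
Petrick residual → -0110, -1001, 10-11
Minimum SOP uses 7 PIs: b'cde' + bc'd'e + a'd'e + a'b'de' + a'bce + a'bcd' + ab'de

7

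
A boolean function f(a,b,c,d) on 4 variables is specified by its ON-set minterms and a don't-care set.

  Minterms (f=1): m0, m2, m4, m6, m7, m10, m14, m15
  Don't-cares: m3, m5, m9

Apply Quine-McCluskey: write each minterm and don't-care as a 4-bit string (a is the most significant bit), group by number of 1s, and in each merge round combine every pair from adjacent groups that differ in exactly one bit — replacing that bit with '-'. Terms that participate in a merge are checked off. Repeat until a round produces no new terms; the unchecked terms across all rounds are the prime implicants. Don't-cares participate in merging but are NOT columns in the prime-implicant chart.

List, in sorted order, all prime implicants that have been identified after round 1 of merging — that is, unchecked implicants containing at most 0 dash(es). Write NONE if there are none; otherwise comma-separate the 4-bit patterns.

1001

[col 0] 0000*, 0010*, 0011*, 0100*, 0101*, 0110*, 0111*, 1001, 1010*, 1110*, 1111*
[col 1] -010*, -110*, -111*, 0-00*, 0-10*, 0-11*, 00-0*, 001-*, 01-0*, 01-1*, 010-*, 011-*, 1-10*, 111-*
[col 2] --10, -11-, 0--0, 0-1-, 01--
Prime implicants: --10, -11-, 0--0, 0-1-, 01--, 1001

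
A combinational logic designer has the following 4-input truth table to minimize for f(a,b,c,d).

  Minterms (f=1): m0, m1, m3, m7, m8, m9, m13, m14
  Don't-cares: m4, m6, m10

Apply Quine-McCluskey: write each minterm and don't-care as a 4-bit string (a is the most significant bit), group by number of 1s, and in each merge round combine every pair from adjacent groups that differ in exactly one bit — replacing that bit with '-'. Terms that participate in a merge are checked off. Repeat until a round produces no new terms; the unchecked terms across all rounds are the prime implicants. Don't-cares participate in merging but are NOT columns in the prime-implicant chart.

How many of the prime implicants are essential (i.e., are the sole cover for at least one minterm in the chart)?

1

Round 0: 0000✓ 0001✓ 0011✓ 0100✓ 0110✓ 0111✓ 1000✓ 1001✓ 1010✓ 1101✓ 1110✓
Round 1: -000✓ -001✓ -110 0-00 0-11 00-1 000-✓ 01-0 011- 1-01 1-10 10-0 100-✓
Round 2: -00-
PIs = {-00-, -110, 0-00, 0-11, 00-1, 01-0, 011-, 1-01, 1-10, 10-0}
Coverage chart:
  m0: -00-,0-00
  m1: -00-,00-1
  m3: 0-11,00-1
  m7: 0-11,011-
  m8: -00-,10-0
  m9: -00-,1-01
  m13: 1-01 ←essential
  m14: -110,1-10
Essential: 1-01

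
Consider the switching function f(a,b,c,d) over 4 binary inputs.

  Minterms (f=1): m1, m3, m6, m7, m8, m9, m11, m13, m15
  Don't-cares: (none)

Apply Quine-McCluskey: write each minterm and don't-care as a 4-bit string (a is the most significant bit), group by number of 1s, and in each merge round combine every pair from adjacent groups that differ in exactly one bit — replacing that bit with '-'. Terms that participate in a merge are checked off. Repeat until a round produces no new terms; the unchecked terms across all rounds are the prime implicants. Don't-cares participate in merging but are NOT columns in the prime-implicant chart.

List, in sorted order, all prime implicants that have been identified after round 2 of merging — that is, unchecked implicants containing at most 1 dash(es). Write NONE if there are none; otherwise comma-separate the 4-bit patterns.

011-, 100-

Round 0: 0001✓ 0011✓ 0110✓ 0111✓ 1000✓ 1001✓ 1011✓ 1101✓ 1111✓
Round 1: -001✓ -011✓ -111✓ 0-11✓ 00-1✓ 011- 1-01✓ 1-11✓ 10-1✓ 100- 11-1✓
Round 2: --11 -0-1 1--1
PIs = {--11, -0-1, 011-, 1--1, 100-}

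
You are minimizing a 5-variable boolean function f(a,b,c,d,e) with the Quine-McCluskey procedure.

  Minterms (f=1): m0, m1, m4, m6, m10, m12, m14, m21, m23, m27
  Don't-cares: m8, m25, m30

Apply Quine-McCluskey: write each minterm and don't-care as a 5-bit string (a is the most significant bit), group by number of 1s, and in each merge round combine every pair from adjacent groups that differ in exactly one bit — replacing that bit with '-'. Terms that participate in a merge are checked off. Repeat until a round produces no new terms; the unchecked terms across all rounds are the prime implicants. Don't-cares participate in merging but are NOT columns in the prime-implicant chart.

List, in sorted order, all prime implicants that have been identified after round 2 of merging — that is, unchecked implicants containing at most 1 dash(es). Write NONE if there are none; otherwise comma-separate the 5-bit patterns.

-1110, 0000-, 101-1, 110-1

[col 0] 00000*, 00001*, 00100*, 00110*, 01000*, 01010*, 01100*, 01110*, 10101*, 10111*, 11001*, 11011*, 11110*
[col 1] -1110, 0-000*, 0-100*, 0-110*, 00-00*, 0000-, 001-0*, 01-00*, 01-10*, 010-0*, 011-0*, 101-1, 110-1
[col 2] 0--00, 0-1-0, 01--0
Prime implicants: -1110, 0--00, 0-1-0, 0000-, 01--0, 101-1, 110-1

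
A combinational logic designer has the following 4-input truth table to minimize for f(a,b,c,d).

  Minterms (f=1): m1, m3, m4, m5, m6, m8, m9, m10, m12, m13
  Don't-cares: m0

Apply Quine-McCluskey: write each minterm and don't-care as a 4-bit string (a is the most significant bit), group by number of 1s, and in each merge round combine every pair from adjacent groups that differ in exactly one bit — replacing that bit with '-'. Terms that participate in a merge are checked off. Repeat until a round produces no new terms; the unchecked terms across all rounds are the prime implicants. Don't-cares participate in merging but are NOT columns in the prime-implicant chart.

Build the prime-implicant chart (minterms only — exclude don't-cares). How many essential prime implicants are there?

4

size-2^0 implicants → 0000(✓)  0001(✓)  0011(✓)  0100(✓)  0101(✓)  0110(✓)  1000(✓)  1001(✓)  1010(✓)  1100(✓)  1101(✓)
size-2^1 implicants → -000(✓)  -001(✓)  -100(✓)  -101(✓)  0-00(✓)  0-01(✓)  00-1  000-(✓)  01-0  010-(✓)  1-00(✓)  1-01(✓)  10-0  100-(✓)  110-(✓)
size-2^2 implicants → --00(✓)  --01(✓)  -00-(✓)  -10-(✓)  0-0-(✓)  1-0-(✓)
size-2^3 implicants → --0-
Unchecked terms (primes): --0-, 00-1, 01-0, 10-0
Minterm coverage:
  m1 ⊆ --0-,00-1
  m3 ⊆ 00-1 [E]
  m4 ⊆ --0-,01-0
  m5 ⊆ --0- [E]
  m6 ⊆ 01-0 [E]
  m8 ⊆ --0-,10-0
  m9 ⊆ --0- [E]
  m10 ⊆ 10-0 [E]
  m12 ⊆ --0- [E]
  m13 ⊆ --0- [E]
E = {--0-, 00-1, 01-0, 10-0}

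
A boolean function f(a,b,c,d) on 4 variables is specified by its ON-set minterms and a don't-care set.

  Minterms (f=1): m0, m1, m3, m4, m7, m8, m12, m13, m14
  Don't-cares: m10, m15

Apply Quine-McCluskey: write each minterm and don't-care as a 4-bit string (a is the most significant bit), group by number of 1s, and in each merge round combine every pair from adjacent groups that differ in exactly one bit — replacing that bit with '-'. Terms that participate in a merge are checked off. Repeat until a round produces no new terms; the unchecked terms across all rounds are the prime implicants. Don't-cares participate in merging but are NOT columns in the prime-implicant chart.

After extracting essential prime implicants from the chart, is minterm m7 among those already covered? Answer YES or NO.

Round 0: 0000✓ 0001✓ 0011✓ 0100✓ 0111✓ 1000✓ 1010✓ 1100✓ 1101✓ 1110✓ 1111✓
Round 1: -000✓ -100✓ -111 0-00✓ 0-11 00-1 000- 1-00✓ 1-10✓ 10-0✓ 11-0✓ 11-1✓ 110-✓ 111-✓
Round 2: --00 1--0 11--
PIs = {--00, -111, 0-11, 00-1, 000-, 1--0, 11--}
Coverage chart:
  m0: --00,000-
  m1: 00-1,000-
  m3: 0-11,00-1
  m4: --00 ←essential
  m7: -111,0-11
  m8: --00,1--0
  m12: --00,1--0,11--
  m13: 11-- ←essential
  m14: 1--0,11--
Essential: --00, 11--

NO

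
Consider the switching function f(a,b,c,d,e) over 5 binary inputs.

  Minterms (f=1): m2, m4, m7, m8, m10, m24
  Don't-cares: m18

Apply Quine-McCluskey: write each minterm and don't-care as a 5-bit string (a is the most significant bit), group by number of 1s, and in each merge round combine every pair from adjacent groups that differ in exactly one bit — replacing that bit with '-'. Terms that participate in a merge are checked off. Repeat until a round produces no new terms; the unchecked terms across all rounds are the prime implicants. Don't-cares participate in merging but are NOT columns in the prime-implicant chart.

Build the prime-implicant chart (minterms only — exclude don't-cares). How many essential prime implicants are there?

Round 0: 00010✓ 00100 00111 01000✓ 01010✓ 10010✓ 11000✓
Round 1: -0010 -1000 0-010 010-0
PIs = {-0010, -1000, 0-010, 00100, 00111, 010-0}
Coverage chart:
  m2: -0010,0-010
  m4: 00100 ←essential
  m7: 00111 ←essential
  m8: -1000,010-0
  m10: 0-010,010-0
  m24: -1000 ←essential
Essential: -1000, 00100, 00111

3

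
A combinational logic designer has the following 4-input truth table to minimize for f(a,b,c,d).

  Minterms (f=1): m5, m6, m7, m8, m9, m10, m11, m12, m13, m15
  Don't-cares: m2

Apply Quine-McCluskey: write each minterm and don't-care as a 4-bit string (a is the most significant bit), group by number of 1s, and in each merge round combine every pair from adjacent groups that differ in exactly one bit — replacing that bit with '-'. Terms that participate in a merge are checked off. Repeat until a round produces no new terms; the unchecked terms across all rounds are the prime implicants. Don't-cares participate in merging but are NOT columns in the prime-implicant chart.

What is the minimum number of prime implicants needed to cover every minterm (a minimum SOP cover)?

[col 0] 0010*, 0101*, 0110*, 0111*, 1000*, 1001*, 1010*, 1011*, 1100*, 1101*, 1111*
[col 1] -010, -101*, -111*, 0-10, 01-1*, 011-, 1-00*, 1-01*, 1-11*, 10-0*, 10-1*, 100-*, 101-*, 11-1*, 110-*
[col 2] -1-1, 1--1, 1-0-, 10--
Prime implicants: -010, -1-1, 0-10, 011-, 1--1, 1-0-, 10--
PI chart (minterm → PIs covering it):
  5 | -1-1  (sole → essential)
  6 | 0-10,011-
  7 | -1-1,011-
  8 | 1-0-,10--
  9 | 1--1,1-0-,10--
  10 | -010,10--
  11 | 1--1,10--
  12 | 1-0-  (sole → essential)
  13 | -1-1,1--1,1-0-
  15 | -1-1,1--1
Essential prime implicants: -1-1, 1-0-
Petrick residual → 0-10, 10--
Minimum SOP uses 4 PIs: bd + a'cd' + ac' + ab'

4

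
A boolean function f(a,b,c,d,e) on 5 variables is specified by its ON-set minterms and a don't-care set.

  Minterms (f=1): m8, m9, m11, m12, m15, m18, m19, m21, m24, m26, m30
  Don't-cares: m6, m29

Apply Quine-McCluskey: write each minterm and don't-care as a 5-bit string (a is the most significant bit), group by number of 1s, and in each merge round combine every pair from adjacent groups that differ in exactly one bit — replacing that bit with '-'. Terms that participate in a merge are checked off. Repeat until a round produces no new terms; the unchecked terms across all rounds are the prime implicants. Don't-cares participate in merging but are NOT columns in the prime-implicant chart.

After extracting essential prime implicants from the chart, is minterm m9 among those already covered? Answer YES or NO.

NO

Round 0: 00110 01000✓ 01001✓ 01011✓ 01100✓ 01111✓ 10010✓ 10011✓ 10101✓ 11000✓ 11010✓ 11101✓ 11110✓
Round 1: -1000 01-00 01-11 010-1 0100- 1-010 1-101 1001- 11-10 110-0
PIs = {-1000, 00110, 01-00, 01-11, 010-1, 0100-, 1-010, 1-101, 1001-, 11-10, 110-0}
Coverage chart:
  m8: -1000,01-00,0100-
  m9: 010-1,0100-
  m11: 01-11,010-1
  m12: 01-00 ←essential
  m15: 01-11 ←essential
  m18: 1-010,1001-
  m19: 1001- ←essential
  m21: 1-101 ←essential
  m24: -1000,110-0
  m26: 1-010,11-10,110-0
  m30: 11-10 ←essential
Essential: 01-00, 01-11, 1-101, 1001-, 11-10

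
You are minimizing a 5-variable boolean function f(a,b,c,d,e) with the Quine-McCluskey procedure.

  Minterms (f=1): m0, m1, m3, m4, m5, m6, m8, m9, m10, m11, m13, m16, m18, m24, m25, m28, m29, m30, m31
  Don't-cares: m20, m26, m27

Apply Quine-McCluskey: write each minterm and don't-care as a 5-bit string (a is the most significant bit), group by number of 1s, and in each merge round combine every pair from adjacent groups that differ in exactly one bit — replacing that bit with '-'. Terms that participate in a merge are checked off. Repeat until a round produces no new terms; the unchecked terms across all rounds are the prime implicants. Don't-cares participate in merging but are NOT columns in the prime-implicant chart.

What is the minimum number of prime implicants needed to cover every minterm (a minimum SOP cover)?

[col 0] 00000*, 00001*, 00011*, 00100*, 00101*, 00110*, 01000*, 01001*, 01010*, 01011*, 01101*, 10000*, 10010*, 10100*, 11000*, 11001*, 11010*, 11011*, 11100*, 11101*, 11110*, 11111*
[col 1] -0000*, -0100*, -1000*, -1001*, -1010*, -1011*, -1101*, 0-000*, 0-001*, 0-011*, 0-101*, 00-00*, 00-01*, 000-1*, 0000-*, 001-0, 0010-*, 01-01*, 010-0*, 010-1*, 0100-*, 0101-*, 1-000*, 1-010*, 1-100*, 10-00*, 100-0*, 11-00*, 11-01*, 11-10*, 11-11*, 110-0*, 110-1*, 1100-*, 1101-*, 111-0*, 111-1*, 1110-*, 1111-*
[col 2] --000, -0-00, -1-01, -10-0*, -10-1*, -100-*, -101-*, 0--01, 0-0-1, 0-00-, 00-0-, 010--*, 1--00, 1-0-0, 11--0*, 11--1*, 11-0-*, 11-1-*, 110--*, 111--*
[col 3] -10--, 11---
Prime implicants: --000, -0-00, -1-01, -10--, 0--01, 0-0-1, 0-00-, 00-0-, 001-0, 1--00, 1-0-0, 11---
PI chart (minterm → PIs covering it):
  0 | --000,-0-00,0-00-,00-0-
  1 | 0--01,0-0-1,0-00-,00-0-
  3 | 0-0-1  (sole → essential)
  4 | -0-00,00-0-,001-0
  5 | 0--01,00-0-
  6 | 001-0  (sole → essential)
  8 | --000,-10--,0-00-
  9 | -1-01,-10--,0--01,0-0-1,0-00-
  10 | -10--  (sole → essential)
  11 | -10--,0-0-1
  13 | -1-01,0--01
  16 | --000,-0-00,1--00,1-0-0
  18 | 1-0-0  (sole → essential)
  24 | --000,-10--,1--00,1-0-0,11---
  25 | -1-01,-10--,11---
  28 | 1--00,11---
  29 | -1-01,11---
  30 | 11---  (sole → essential)
  31 | 11---  (sole → essential)
Essential prime implicants: -10--, 0-0-1, 001-0, 1-0-0, 11---
Petrick residual → --000, 0--01
Minimum SOP uses 7 PIs: c'd'e' + bc' + a'd'e + a'c'e + a'b'ce' + ac'e' + ab

7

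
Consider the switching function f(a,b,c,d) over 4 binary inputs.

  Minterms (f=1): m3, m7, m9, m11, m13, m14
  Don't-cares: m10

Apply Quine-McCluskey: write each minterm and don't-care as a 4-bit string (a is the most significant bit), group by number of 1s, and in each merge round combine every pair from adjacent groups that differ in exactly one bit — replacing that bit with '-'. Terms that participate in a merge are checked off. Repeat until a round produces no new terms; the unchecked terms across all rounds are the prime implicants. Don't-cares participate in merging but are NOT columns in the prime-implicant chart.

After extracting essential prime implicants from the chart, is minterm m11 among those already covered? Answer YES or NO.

NO

Round 0: 0011✓ 0111✓ 1001✓ 1010✓ 1011✓ 1101✓ 1110✓
Round 1: -011 0-11 1-01 1-10 10-1 101-
PIs = {-011, 0-11, 1-01, 1-10, 10-1, 101-}
Coverage chart:
  m3: -011,0-11
  m7: 0-11 ←essential
  m9: 1-01,10-1
  m11: -011,10-1,101-
  m13: 1-01 ←essential
  m14: 1-10 ←essential
Essential: 0-11, 1-01, 1-10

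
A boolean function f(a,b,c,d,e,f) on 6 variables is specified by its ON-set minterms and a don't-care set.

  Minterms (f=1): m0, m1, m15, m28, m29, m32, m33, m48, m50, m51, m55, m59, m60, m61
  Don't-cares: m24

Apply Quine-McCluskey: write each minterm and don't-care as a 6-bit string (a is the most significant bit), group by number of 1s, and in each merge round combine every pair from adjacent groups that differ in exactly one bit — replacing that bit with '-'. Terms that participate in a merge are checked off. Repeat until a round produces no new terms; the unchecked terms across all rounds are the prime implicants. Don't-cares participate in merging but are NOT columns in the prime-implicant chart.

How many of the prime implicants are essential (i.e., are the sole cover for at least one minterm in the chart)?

5

Round 0: 000000✓ 000001✓ 001111 011000✓ 011100✓ 011101✓ 100000✓ 100001✓ 110000✓ 110010✓ 110011✓ 110111✓ 111011✓ 111100✓ 111101✓
Round 1: -00000✓ -00001✓ -11100✓ -11101✓ 00000-✓ 011-00 01110-✓ 1-0000 10000-✓ 11-011 110-11 1100-0 11001- 11110-✓
Round 2: -0000- -1110-
PIs = {-0000-, -1110-, 001111, 011-00, 1-0000, 11-011, 110-11, 1100-0, 11001-}
Coverage chart:
  m0: -0000- ←essential
  m1: -0000- ←essential
  m15: 001111 ←essential
  m28: -1110-,011-00
  m29: -1110- ←essential
  m32: -0000-,1-0000
  m33: -0000- ←essential
  m48: 1-0000,1100-0
  m50: 1100-0,11001-
  m51: 11-011,110-11,11001-
  m55: 110-11 ←essential
  m59: 11-011 ←essential
  m60: -1110- ←essential
  m61: -1110- ←essential
Essential: -0000-, -1110-, 001111, 11-011, 110-11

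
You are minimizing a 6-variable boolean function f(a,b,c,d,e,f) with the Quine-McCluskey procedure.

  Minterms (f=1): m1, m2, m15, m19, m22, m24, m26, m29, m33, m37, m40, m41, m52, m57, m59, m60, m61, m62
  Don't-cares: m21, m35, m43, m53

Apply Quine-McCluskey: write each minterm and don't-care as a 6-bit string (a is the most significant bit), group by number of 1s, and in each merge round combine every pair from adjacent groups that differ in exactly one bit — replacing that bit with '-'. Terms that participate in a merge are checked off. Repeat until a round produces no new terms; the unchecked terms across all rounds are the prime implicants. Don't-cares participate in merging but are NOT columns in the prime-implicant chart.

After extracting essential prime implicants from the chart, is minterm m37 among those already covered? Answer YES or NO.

Round 0: 000001✓ 000010 001111 010011 010101✓ 010110 011000✓ 011010✓ 011101✓ 100001✓ 100011✓ 100101✓ 101000✓ 101001✓ 101011✓ 110100✓ 110101✓ 111001✓ 111011✓ 111100✓ 111101✓ 111110✓
Round 1: -00001 -10101✓ -11101✓ 01-101✓ 0110-0 1-0101 1-1001✓ 1-1011✓ 10-001✓ 10-011✓ 100-01 1000-1✓ 1010-1✓ 10100- 11-100✓ 11-101✓ 11010-✓ 111-01 1110-1✓ 1111-0 11110-✓
Round 2: -1-101 1-10-1 10-0-1 11-10-
PIs = {-00001, -1-101, 000010, 001111, 010011, 010110, 0110-0, 1-0101, 1-10-1, 10-0-1, 100-01, 10100-, 11-10-, 111-01, 1111-0}
Coverage chart:
  m1: -00001 ←essential
  m2: 000010 ←essential
  m15: 001111 ←essential
  m19: 010011 ←essential
  m22: 010110 ←essential
  m24: 0110-0 ←essential
  m26: 0110-0 ←essential
  m29: -1-101 ←essential
  m33: -00001,10-0-1,100-01
  m37: 1-0101,100-01
  m40: 10100- ←essential
  m41: 1-10-1,10-0-1,10100-
  m52: 11-10- ←essential
  m57: 1-10-1,111-01
  m59: 1-10-1 ←essential
  m60: 11-10-,1111-0
  m61: -1-101,11-10-,111-01
  m62: 1111-0 ←essential
Essential: -00001, -1-101, 000010, 001111, 010011, 010110, 0110-0, 1-10-1, 10100-, 11-10-, 1111-0

NO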